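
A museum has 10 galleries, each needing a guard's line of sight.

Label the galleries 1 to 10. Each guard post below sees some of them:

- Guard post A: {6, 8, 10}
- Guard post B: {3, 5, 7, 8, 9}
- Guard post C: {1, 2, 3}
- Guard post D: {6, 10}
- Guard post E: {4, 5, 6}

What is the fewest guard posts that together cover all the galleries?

A and B and C and E together: A ∪ B ∪ C ∪ E = {1, 2, 3, 4, 5, 6, 7, 8, 9, 10} — every gallery is covered.
Only B contains 7, so B is forced; the remaining 5 galleries need at least 3 more guard posts (each remaining guard post adds at most 2) — so at least 4 guard posts are needed, and 4 is optimal.

4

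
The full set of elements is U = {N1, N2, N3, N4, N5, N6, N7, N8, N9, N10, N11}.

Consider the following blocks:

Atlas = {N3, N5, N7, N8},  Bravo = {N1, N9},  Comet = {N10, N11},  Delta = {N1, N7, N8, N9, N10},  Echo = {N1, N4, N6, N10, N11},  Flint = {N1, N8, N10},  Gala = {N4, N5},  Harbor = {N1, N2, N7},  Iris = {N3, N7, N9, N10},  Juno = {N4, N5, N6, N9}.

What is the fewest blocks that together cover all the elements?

Atlas, Comet, Harbor, and Juno cover everything between them: the union {N1, N2, N3, N4, N5, N6, N7, N8, N9, N10, N11} is all of U.
No 3 of the 10 blocks cover everything (all 120 combinations miss at least one element), so 4 is optimal.

4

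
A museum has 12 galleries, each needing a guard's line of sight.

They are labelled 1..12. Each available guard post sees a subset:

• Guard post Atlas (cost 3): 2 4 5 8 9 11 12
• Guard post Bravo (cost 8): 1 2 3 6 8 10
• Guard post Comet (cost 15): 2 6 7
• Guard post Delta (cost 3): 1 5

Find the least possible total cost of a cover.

Atlas, Bravo, Comet together cover every gallery (Atlas ∪ Bravo ∪ Comet = {1, 2, 3, 4, 5, 6, 7, 8, 9, 10, 11, 12}); total cost 3 + 8 + 15 = 26.
No covering selection has total cost below 26.

26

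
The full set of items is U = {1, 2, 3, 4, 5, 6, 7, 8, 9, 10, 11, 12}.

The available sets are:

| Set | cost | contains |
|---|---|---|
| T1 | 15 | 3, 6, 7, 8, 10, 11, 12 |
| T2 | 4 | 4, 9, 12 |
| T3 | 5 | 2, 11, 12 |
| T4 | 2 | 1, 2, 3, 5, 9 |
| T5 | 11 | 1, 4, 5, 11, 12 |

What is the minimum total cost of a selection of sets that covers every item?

21

T1, T2, T4 together cover every item (T1 ∪ T2 ∪ T4 = {1, 2, 3, 4, 5, 6, 7, 8, 9, 10, 11, 12}); total cost 15 + 4 + 2 = 21.
No covering selection has total cost below 21.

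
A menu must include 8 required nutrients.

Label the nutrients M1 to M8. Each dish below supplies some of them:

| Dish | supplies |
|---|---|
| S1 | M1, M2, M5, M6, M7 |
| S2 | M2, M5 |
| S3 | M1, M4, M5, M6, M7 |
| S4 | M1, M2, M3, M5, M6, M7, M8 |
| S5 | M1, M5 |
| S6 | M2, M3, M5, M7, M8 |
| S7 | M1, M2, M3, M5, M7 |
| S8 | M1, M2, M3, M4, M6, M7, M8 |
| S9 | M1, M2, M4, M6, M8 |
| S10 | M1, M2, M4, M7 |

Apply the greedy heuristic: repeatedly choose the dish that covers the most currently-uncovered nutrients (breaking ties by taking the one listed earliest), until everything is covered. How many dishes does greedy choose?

2

Greedy: pick S4 (covers 7 new) → pick S3 (covers 1 new). Total picks: 2.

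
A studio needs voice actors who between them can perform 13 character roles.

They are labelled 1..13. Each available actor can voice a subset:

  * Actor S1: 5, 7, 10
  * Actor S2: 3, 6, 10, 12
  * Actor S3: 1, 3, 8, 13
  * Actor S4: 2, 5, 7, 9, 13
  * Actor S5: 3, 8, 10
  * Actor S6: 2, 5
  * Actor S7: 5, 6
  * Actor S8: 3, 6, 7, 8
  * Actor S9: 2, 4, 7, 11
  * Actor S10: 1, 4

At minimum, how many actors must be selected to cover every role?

4

S2 and S3 and S4 and S9 together: S2 ∪ S3 ∪ S4 ∪ S9 = {1, 2, 3, 4, 5, 6, 7, 8, 9, 10, 11, 12, 13} — every role is covered.
Only S9 contains 11, so S9 is forced; the remaining 9 roles need at least 3 more actors (each remaining actor adds at most 4) — so at least 4 actors are needed, and 4 is optimal.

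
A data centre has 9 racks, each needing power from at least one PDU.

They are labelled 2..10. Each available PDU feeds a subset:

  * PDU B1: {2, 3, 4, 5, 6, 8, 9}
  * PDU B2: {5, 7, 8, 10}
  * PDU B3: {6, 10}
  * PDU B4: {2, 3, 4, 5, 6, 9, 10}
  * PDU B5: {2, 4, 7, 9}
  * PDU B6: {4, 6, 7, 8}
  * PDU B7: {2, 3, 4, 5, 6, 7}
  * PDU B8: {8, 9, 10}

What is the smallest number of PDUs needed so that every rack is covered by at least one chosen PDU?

Take {B4, B6}. Their union is {2, 3, 4, 5, 6, 7, 8, 9, 10}, which is all 9 racks.
No single PDU has all 9 racks (the largest, B1, has 7), so 2 is optimal.

2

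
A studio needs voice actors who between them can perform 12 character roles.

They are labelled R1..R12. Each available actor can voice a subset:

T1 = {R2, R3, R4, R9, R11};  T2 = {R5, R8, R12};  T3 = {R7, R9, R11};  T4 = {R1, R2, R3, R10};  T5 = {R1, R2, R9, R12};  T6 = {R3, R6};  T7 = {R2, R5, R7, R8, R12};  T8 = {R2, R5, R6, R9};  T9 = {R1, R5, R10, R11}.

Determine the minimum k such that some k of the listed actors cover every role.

T1 and T7 and T8 and T9 together: T1 ∪ T7 ∪ T8 ∪ T9 = {R1, R2, R3, R4, R5, R6, R7, R8, R9, R10, R11, R12} — every role is covered.
No 3 of the 9 actors cover everything (all 84 combinations miss at least one role), so 4 is optimal.

4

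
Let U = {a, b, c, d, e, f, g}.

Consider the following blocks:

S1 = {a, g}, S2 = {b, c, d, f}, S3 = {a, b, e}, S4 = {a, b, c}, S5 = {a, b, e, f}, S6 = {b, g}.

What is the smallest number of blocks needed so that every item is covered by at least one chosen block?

Take {S2, S3, S6}. Their union is {a, b, c, d, e, f, g}, which is all 7 items.
Only S2 contains d, so S2 is forced; the remaining 3 items need at least 2 more blocks (each remaining block adds at most 2) — so at least 3 blocks are needed, and 3 is optimal.

3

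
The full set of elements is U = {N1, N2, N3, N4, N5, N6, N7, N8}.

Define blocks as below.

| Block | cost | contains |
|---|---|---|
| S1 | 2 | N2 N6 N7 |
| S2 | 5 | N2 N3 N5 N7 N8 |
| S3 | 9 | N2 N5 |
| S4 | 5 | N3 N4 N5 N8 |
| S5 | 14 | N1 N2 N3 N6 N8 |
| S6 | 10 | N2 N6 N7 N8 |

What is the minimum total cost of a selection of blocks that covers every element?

S1, S4, S5 together cover every element (S1 ∪ S4 ∪ S5 = {N1, N2, N3, N4, N5, N6, N7, N8}); total cost 2 + 5 + 14 = 21.
No covering selection has total cost below 21.

21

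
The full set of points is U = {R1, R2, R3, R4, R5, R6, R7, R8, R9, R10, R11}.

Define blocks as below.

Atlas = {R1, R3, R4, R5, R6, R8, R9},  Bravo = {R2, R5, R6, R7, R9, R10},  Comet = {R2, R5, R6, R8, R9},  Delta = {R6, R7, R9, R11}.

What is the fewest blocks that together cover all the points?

Atlas and Bravo and Delta together: Atlas ∪ Bravo ∪ Delta = {R1, R2, R3, R4, R5, R6, R7, R8, R9, R10, R11} — every point is covered.
Only Atlas contains R1, so Atlas is forced; the remaining 4 points need at least 2 more blocks (each remaining block adds at most 3) — so at least 3 blocks are needed, and 3 is optimal.

3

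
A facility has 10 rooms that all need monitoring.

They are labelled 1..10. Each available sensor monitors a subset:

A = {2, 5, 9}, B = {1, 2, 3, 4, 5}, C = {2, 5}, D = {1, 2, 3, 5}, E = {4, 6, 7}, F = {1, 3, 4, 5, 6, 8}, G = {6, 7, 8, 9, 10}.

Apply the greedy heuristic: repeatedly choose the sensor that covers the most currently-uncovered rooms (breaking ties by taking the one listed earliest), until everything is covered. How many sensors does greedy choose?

Greedy: pick F (covers 6 new) → pick G (covers 3 new) → pick A (covers 1 new). Total picks: 3.
(The true minimum cover uses only 2 sensors, so greedy is not optimal here.)

3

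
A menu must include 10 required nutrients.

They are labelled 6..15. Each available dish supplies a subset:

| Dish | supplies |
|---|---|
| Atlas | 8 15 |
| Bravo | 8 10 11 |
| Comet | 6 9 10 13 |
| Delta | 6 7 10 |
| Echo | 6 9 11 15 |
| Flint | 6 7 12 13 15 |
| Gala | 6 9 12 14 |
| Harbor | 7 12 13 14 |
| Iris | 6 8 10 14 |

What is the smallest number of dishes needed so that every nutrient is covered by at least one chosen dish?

3

Echo and Harbor and Iris together: Echo ∪ Harbor ∪ Iris = {6, 7, 8, 9, 10, 11, 12, 13, 14, 15} — every nutrient is covered.
No 2 of the 9 dishes cover everything (all 36 combinations miss at least one nutrient), so 3 is optimal.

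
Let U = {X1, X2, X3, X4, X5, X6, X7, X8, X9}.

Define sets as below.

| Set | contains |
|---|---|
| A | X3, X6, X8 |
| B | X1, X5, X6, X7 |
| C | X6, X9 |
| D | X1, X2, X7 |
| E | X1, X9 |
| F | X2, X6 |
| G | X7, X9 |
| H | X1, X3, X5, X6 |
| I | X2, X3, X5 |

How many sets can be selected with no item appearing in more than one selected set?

2

A, D are pairwise disjoint (A={X3,X6,X8}; D={X1,X2,X7}).
Every remaining set overlaps one of these, and no 3 of the listed sets are pairwise disjoint, so 2 is the maximum.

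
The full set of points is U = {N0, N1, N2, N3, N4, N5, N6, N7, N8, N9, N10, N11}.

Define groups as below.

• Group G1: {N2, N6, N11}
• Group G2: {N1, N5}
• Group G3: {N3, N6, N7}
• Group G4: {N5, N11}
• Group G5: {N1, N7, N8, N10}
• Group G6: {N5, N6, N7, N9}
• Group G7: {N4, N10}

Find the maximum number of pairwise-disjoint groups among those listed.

3

G3, G4, G7 are pairwise disjoint (G3={N3,N6,N7}; G4={N5,N11}; G7={N4,N10}).
Every remaining group overlaps one of these, and no 4 of the listed groups are pairwise disjoint, so 3 is the maximum.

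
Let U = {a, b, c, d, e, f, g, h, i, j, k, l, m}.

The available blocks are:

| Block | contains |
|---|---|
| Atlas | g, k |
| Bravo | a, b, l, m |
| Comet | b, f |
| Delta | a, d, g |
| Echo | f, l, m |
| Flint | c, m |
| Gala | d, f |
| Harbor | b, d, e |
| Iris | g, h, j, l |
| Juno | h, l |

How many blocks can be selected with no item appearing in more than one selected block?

4

Atlas, Flint, Gala, Juno are pairwise disjoint (Atlas={g,k}; Flint={c,m}; Gala={d,f}; Juno={h,l}).
Every remaining block overlaps one of these, and no 5 of the listed blocks are pairwise disjoint, so 4 is the maximum.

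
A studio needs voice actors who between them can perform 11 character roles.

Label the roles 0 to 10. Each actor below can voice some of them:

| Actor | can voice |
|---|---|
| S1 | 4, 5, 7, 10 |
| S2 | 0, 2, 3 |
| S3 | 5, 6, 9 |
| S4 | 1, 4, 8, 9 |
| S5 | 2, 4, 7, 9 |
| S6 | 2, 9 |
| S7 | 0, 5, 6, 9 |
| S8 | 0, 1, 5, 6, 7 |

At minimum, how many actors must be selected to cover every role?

Take {S1, S2, S4, S7}. Their union is {0, 1, 2, 3, 4, 5, 6, 7, 8, 9, 10}, which is all 11 roles.
Only S1 contains 10, so S1 is forced; the remaining 7 roles need at least 3 more actors (each remaining actor adds at most 3) — so at least 4 actors are needed, and 4 is optimal.

4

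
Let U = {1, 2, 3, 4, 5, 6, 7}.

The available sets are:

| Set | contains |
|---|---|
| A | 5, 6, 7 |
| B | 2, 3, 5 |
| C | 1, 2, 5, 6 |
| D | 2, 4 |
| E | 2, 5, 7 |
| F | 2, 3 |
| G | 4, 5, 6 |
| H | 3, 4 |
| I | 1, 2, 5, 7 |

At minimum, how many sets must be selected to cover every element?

C, E, and H cover everything between them: the union {1, 2, 3, 4, 5, 6, 7} is all of U.
No 2 of the 9 sets cover everything (all 36 combinations miss at least one element), so 3 is optimal.

3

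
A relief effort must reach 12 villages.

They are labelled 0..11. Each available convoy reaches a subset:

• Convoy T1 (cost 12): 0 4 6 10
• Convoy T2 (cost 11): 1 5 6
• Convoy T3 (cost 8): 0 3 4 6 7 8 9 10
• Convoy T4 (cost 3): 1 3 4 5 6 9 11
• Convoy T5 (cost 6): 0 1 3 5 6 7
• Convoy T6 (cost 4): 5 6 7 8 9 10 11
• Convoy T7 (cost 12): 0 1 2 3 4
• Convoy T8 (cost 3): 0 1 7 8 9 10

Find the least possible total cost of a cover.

T6, T7 together cover every village (T6 ∪ T7 = {0, 1, 2, 3, 4, 5, 6, 7, 8, 9, 10, 11}); total cost 4 + 12 = 16.
The greedy pick T4, T8, T7 costs 18; no covering selection beats 16.

16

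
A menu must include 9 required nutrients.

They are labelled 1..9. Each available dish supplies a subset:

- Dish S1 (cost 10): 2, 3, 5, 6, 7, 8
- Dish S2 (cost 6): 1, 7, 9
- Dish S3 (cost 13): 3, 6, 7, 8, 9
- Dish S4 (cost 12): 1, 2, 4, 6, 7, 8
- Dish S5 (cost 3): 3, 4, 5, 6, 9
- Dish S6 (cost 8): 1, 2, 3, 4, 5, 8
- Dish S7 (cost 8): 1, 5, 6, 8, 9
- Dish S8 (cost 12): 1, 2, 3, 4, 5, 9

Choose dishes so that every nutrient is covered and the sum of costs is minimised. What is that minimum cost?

15

S4, S5 together cover every nutrient (S4 ∪ S5 = {1, 2, 3, 4, 5, 6, 7, 8, 9}); total cost 12 + 3 = 15.
The greedy pick S5, S6, S2 costs 17; no covering selection beats 15.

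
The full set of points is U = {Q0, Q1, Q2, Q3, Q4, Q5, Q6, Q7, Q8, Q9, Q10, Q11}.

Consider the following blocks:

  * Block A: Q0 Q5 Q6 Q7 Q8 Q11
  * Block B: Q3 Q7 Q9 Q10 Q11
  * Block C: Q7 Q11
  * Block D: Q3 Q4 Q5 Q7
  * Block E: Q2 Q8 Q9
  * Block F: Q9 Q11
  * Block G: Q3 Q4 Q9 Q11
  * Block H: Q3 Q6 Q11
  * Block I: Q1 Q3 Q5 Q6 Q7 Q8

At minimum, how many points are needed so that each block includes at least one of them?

3

Take T = {Q2, Q3, Q11}. Each listed block contains at least one of these, so T is a hitting set of size 3.
No choice of 2 points meets every block, so 3 is the minimum.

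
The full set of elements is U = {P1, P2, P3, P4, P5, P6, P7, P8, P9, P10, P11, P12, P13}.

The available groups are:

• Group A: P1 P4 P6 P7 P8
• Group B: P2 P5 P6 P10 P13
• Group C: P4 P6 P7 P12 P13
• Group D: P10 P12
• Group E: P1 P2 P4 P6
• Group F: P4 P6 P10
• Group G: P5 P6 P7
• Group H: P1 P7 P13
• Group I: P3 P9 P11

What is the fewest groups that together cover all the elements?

4

A and B and C and I together: A ∪ B ∪ C ∪ I = {P1, P2, P3, P4, P5, P6, P7, P8, P9, P10, P11, P12, P13} — every element is covered.
No 3 of the 9 groups cover everything (all 84 combinations miss at least one element), so 4 is optimal.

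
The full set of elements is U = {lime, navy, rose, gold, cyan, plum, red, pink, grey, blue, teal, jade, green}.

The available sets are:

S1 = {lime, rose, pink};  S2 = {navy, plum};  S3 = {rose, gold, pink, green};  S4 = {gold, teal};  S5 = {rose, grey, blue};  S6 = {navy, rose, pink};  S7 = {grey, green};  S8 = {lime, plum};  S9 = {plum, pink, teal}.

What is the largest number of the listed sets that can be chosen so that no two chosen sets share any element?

4

S1, S2, S4, S7 are pairwise disjoint (S1={lime,rose,pink}; S2={navy,plum}; S4={gold,teal}; S7={grey,green}).
Every remaining set overlaps one of these, and no 5 of the listed sets are pairwise disjoint, so 4 is the maximum.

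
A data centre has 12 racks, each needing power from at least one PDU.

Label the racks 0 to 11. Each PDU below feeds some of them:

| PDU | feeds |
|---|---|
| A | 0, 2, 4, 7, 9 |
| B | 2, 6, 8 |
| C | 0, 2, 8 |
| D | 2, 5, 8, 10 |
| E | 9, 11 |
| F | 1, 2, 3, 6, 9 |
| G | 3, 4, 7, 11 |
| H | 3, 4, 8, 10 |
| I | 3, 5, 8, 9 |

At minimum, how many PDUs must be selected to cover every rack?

C and D and F and G together: C ∪ D ∪ F ∪ G = {0, 1, 2, 3, 4, 5, 6, 7, 8, 9, 10, 11} — every rack is covered.
Only F contains 1, so F is forced; the remaining 7 racks need at least 3 more PDUs (each remaining PDU adds at most 3) — so at least 4 PDUs are needed, and 4 is optimal.

4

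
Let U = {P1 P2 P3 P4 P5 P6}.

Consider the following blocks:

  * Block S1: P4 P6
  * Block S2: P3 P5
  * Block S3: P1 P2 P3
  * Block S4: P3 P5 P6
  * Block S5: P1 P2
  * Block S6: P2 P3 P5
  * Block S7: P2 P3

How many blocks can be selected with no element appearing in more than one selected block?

3

S1, S2, S5 are pairwise disjoint (S1={P4,P6}; S2={P3,P5}; S5={P1,P2}).
Every remaining block overlaps one of these, and no 4 of the listed blocks are pairwise disjoint, so 3 is the maximum.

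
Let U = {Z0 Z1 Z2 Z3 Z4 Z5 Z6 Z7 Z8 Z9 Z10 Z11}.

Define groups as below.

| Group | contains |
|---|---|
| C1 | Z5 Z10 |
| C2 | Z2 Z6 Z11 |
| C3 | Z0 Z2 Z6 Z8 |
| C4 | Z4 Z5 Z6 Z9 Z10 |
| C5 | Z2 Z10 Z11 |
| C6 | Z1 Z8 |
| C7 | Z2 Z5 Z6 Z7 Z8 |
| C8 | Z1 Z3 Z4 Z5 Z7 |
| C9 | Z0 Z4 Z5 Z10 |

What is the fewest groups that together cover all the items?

4

C3, C4, C5, and C8 cover everything between them: the union {Z0, Z1, Z2, Z3, Z4, Z5, Z6, Z7, Z8, Z9, Z10, Z11} is all of U.
Only C4 contains Z9, so C4 is forced; the remaining 7 items need at least 3 more groups (each remaining group adds at most 3) — so at least 4 groups are needed, and 4 is optimal.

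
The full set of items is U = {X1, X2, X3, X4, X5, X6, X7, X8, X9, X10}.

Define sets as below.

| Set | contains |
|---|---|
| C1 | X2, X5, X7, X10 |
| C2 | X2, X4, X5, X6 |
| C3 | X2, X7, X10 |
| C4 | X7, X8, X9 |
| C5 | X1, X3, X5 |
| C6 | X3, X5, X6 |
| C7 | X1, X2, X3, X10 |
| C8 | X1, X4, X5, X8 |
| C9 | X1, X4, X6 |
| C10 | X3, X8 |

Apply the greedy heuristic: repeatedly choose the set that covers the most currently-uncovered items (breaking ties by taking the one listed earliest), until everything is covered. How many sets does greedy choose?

Greedy: pick C1 (covers 4 new) → pick C8 (covers 3 new) → pick C6 (covers 2 new) → pick C4 (covers 1 new). Total picks: 4.
(The true minimum cover uses only 3 sets, so greedy is not optimal here.)

4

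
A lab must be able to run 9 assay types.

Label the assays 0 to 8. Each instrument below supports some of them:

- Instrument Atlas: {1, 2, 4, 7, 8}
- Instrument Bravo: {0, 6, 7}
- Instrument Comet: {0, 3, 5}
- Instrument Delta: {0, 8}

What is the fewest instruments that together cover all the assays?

Take {Atlas, Bravo, Comet}. Their union is {0, 1, 2, 3, 4, 5, 6, 7, 8}, which is all 9 assays.
Only Atlas contains 1, so Atlas is forced; the remaining 4 assays need at least 2 more instruments (each remaining instrument adds at most 3) — so at least 3 instruments are needed, and 3 is optimal.

3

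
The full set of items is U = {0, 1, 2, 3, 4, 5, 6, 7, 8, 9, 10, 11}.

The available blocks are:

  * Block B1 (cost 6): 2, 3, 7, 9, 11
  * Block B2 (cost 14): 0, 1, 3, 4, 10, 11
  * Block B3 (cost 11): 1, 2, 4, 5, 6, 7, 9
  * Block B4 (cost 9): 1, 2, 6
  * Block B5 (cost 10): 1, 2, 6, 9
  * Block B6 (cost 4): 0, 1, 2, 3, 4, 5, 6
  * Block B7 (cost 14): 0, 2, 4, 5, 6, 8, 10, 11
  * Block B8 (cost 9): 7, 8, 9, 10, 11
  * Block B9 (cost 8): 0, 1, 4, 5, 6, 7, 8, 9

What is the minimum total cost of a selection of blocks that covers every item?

B6, B8 together cover every item (B6 ∪ B8 = {0, 1, 2, 3, 4, 5, 6, 7, 8, 9, 10, 11}); total cost 4 + 9 = 13.
No covering selection has total cost below 13.

13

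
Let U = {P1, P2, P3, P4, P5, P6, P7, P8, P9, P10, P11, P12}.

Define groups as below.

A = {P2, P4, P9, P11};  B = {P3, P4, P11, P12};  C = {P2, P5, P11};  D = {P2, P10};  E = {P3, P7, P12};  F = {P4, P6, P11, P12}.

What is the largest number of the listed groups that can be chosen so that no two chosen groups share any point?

2

D, F are pairwise disjoint (D={P2,P10}; F={P4,P6,P11,P12}).
Every remaining group overlaps one of these, and no 3 of the listed groups are pairwise disjoint, so 2 is the maximum.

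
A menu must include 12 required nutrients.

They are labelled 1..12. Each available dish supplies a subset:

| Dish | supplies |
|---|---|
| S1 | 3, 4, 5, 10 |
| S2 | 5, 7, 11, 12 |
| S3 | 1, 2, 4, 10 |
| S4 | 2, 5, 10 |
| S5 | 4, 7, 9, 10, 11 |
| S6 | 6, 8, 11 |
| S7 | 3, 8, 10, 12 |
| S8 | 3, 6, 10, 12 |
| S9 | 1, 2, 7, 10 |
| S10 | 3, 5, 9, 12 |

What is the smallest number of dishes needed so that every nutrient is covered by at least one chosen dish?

4

Take {S3, S6, S9, S10}. Their union is {1, 2, 3, 4, 5, 6, 7, 8, 9, 10, 11, 12}, which is all 12 nutrients.
No 3 of the 10 dishes cover everything (all 120 combinations miss at least one nutrient), so 4 is optimal.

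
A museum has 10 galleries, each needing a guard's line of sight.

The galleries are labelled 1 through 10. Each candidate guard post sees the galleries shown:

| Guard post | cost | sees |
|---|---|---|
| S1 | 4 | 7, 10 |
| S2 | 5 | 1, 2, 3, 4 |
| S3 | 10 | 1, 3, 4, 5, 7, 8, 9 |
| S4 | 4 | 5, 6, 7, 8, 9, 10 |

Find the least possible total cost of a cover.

S2, S4 together cover every gallery (S2 ∪ S4 = {1, 2, 3, 4, 5, 6, 7, 8, 9, 10}); total cost 5 + 4 = 9.
No covering selection has total cost below 9.

9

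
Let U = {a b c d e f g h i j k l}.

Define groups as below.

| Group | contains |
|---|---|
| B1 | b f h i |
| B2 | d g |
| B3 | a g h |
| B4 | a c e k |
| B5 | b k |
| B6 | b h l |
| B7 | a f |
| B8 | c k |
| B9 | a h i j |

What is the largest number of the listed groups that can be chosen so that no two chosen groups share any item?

B2, B6, B7, B8 are pairwise disjoint (B2={d,g}; B6={b,h,l}; B7={a,f}; B8={c,k}).
Every remaining group overlaps one of these, and no 5 of the listed groups are pairwise disjoint, so 4 is the maximum.

4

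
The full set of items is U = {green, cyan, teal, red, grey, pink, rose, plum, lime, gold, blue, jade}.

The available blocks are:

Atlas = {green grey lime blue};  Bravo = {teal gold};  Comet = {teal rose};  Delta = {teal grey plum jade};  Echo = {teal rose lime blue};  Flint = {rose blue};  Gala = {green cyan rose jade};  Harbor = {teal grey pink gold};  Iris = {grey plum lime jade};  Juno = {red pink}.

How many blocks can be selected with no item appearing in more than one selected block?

Bravo, Flint, Iris, Juno are pairwise disjoint (Bravo={teal,gold}; Flint={rose,blue}; Iris={grey,plum,lime,jade}; Juno={red,pink}).
Every remaining block overlaps one of these, and no 5 of the listed blocks are pairwise disjoint, so 4 is the maximum.

4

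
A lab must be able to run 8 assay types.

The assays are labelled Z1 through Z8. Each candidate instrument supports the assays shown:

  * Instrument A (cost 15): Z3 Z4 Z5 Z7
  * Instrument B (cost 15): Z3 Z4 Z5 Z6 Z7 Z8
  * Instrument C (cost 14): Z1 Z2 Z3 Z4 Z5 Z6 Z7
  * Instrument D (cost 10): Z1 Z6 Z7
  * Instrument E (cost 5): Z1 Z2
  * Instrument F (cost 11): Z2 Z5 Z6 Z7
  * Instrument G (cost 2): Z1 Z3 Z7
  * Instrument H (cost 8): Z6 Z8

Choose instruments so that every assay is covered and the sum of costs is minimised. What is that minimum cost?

20

B, E together cover every assay (B ∪ E = {Z1, Z2, Z3, Z4, Z5, Z6, Z7, Z8}); total cost 15 + 5 = 20.
The greedy pick G, C, H costs 24; no covering selection beats 20.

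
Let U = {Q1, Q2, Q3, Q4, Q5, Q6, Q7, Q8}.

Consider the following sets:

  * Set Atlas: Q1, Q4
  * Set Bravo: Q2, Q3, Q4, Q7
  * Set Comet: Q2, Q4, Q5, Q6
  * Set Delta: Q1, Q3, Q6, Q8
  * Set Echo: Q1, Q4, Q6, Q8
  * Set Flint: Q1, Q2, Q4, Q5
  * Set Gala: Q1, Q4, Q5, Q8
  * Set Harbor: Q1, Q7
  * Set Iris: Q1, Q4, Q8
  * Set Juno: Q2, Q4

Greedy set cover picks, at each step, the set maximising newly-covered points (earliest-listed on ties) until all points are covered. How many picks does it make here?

3

Greedy: pick Bravo (covers 4 new) → pick Delta (covers 3 new) → pick Comet (covers 1 new). Total picks: 3.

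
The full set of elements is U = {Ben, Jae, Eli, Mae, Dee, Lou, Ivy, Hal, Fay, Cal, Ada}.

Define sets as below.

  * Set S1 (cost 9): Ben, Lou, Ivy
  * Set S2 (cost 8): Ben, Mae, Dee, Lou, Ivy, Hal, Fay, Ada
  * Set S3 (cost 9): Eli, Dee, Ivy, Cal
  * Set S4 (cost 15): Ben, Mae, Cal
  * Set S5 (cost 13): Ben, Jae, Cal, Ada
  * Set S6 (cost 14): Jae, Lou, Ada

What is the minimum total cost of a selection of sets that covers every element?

S2, S3, S5 together cover every element (S2 ∪ S3 ∪ S5 = {Ben, Jae, Eli, Mae, Dee, Lou, Ivy, Hal, Fay, Cal, Ada}); total cost 8 + 9 + 13 = 30.
No covering selection has total cost below 30.

30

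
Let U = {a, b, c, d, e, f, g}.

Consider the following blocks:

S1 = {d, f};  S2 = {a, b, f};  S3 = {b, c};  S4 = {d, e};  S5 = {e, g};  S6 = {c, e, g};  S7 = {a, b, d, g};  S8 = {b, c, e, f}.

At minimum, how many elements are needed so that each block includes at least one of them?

3

Take H = {b, e, f}. Each listed block contains at least one of these, so H is a hitting set of size 3.
The blocks S1, S3, S5 are pairwise disjoint, so any hitting set needs a separate element for each — at least 3. Hence 3 is optimal.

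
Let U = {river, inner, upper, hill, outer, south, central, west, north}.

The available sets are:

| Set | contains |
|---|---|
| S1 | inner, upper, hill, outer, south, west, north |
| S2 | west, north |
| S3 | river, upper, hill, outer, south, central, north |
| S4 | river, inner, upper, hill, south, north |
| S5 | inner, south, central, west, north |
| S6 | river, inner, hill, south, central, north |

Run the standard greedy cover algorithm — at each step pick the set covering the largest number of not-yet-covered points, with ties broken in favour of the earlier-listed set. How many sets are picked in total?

Greedy: pick S1 (covers 7 new) → pick S3 (covers 2 new). Total picks: 2.

2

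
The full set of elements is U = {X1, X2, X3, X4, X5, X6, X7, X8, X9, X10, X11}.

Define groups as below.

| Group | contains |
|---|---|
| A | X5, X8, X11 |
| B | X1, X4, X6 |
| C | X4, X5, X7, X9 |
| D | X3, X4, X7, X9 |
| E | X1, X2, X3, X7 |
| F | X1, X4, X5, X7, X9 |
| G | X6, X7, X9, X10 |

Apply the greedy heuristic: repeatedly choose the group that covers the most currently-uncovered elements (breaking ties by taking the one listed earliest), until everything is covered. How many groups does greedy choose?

4

Greedy: pick F (covers 5 new) → pick A (covers 2 new) → pick E (covers 2 new) → pick G (covers 2 new). Total picks: 4.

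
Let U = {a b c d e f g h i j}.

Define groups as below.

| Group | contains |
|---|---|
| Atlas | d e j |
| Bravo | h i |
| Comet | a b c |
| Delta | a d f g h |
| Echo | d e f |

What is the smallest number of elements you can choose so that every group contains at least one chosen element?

The 3 elements {c, e, h} hit every group.
The groups Atlas, Bravo, Comet are pairwise disjoint, so any hitting set needs a separate element for each — at least 3. Hence 3 is optimal.

3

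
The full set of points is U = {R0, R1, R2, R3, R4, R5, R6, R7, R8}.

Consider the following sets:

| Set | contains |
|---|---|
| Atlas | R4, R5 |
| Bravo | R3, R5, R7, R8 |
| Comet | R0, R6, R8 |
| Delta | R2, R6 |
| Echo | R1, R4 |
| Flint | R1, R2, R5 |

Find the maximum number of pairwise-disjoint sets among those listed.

3

Bravo, Delta, Echo are pairwise disjoint (Bravo={R3,R5,R7,R8}; Delta={R2,R6}; Echo={R1,R4}).
Every remaining set overlaps one of these, and no 4 of the listed sets are pairwise disjoint, so 3 is the maximum.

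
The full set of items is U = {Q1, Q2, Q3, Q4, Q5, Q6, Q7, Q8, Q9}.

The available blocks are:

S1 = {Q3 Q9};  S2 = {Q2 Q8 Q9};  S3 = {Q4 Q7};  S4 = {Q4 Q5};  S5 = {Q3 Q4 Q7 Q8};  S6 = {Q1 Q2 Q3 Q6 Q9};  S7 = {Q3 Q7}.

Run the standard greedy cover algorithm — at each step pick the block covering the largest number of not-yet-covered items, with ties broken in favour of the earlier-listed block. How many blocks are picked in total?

Greedy: pick S6 (covers 5 new) → pick S5 (covers 3 new) → pick S4 (covers 1 new). Total picks: 3.

3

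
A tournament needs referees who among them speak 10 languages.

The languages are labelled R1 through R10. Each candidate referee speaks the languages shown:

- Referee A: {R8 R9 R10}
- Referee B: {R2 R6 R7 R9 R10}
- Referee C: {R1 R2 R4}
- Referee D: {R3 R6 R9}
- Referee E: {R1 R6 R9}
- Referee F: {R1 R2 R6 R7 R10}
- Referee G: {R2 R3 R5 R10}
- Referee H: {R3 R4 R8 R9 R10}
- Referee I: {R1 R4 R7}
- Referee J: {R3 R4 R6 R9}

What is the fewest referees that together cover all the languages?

F and G and H together: F ∪ G ∪ H = {R1, R2, R3, R4, R5, R6, R7, R8, R9, R10} — every language is covered.
Only G contains R5, so G is forced; the remaining 6 languages need at least 2 more referees (each remaining referee adds at most 3) — so at least 3 referees are needed, and 3 is optimal.

3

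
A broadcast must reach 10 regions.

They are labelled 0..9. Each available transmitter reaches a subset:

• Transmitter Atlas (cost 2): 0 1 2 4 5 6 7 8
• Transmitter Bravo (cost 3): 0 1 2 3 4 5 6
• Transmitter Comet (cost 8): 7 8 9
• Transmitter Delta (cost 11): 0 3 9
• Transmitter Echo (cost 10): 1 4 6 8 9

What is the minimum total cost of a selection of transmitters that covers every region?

Bravo, Comet together cover every region (Bravo ∪ Comet = {0, 1, 2, 3, 4, 5, 6, 7, 8, 9}); total cost 3 + 8 = 11.
The greedy pick Atlas, Bravo, Comet costs 13; no covering selection beats 11.

11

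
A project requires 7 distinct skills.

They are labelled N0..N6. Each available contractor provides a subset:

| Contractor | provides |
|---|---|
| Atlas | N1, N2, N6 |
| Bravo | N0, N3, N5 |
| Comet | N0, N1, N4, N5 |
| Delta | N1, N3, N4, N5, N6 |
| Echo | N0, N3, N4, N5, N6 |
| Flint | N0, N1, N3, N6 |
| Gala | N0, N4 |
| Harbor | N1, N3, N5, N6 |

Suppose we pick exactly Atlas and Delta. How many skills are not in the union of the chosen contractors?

1

Union of Atlas, Delta = {N1, N2, N3, N4, N5, N6}.
Not covered: N0 — 1 skill.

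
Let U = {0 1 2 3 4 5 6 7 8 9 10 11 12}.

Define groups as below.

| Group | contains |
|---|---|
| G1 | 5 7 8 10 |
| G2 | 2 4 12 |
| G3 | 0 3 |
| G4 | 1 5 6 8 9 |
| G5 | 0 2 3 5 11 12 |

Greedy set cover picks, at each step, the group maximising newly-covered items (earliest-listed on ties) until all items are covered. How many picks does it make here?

4

Greedy: pick G5 (covers 6 new) → pick G4 (covers 4 new) → pick G1 (covers 2 new) → pick G2 (covers 1 new). Total picks: 4.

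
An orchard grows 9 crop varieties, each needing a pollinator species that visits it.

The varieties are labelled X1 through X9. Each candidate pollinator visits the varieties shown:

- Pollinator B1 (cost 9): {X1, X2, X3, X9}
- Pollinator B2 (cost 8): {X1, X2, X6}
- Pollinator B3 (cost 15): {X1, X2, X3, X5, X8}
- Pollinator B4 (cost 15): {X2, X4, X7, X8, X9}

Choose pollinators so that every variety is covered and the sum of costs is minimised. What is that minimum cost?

B2, B3, B4 together cover every variety (B2 ∪ B3 ∪ B4 = {X1, X2, X3, X4, X5, X6, X7, X8, X9}); total cost 8 + 15 + 15 = 38.
The greedy pick B1, B4, B2, B3 costs 47; no covering selection beats 38.

38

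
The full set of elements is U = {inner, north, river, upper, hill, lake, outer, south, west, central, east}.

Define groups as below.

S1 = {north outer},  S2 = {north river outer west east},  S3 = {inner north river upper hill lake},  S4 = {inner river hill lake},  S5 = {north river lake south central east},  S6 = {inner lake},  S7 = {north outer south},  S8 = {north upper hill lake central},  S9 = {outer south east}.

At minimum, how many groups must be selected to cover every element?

3

S2, S3, and S5 cover everything between them: the union {inner, north, river, upper, hill, lake, outer, south, west, central, east} is all of U.
Only S2 contains west, so S2 is forced; the remaining 6 elements need at least 2 more groups (each remaining group adds at most 4) — so at least 3 groups are needed, and 3 is optimal.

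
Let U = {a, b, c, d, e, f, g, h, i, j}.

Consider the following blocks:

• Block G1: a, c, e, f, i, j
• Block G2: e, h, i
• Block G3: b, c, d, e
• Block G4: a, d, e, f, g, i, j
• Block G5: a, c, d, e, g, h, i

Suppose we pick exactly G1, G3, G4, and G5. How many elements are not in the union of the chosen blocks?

Union of G1, G3, G4, G5 = {a, b, c, d, e, f, g, h, i, j} — that's every element, so 0 are uncovered.

0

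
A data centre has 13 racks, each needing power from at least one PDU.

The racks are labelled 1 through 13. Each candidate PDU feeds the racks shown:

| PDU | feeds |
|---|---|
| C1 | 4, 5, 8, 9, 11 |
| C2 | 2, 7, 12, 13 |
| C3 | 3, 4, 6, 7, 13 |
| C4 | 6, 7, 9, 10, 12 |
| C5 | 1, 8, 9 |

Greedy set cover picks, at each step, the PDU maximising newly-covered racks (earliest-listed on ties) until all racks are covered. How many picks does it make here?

Greedy: pick C1 (covers 5 new) → pick C2 (covers 4 new) → pick C3 (covers 2 new) → pick C4 (covers 1 new) → pick C5 (covers 1 new). Total picks: 5.

5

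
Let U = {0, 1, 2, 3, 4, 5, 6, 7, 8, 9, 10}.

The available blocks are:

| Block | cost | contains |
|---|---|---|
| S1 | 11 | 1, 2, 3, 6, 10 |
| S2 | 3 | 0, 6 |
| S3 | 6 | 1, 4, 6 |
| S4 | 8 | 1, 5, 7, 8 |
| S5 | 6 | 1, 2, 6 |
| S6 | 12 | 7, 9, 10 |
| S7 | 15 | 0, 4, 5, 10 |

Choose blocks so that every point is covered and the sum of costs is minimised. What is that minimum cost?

S1, S2, S3, S4, S6 together cover every point (S1 ∪ S2 ∪ S3 ∪ S4 ∪ S6 = {0, 1, 2, 3, 4, 5, 6, 7, 8, 9, 10}); total cost 11 + 3 + 6 + 8 + 12 = 40.
No covering selection has total cost below 40.

40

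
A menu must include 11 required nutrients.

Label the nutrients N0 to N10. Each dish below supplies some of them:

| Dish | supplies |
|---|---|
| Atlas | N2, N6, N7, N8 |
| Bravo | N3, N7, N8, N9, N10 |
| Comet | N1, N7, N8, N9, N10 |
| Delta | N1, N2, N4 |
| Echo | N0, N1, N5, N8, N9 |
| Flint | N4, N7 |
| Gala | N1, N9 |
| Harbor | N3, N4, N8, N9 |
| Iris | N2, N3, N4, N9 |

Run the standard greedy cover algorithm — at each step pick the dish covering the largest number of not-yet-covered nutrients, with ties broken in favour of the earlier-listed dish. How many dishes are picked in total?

Greedy: pick Bravo (covers 5 new) → pick Delta (covers 3 new) → pick Echo (covers 2 new) → pick Atlas (covers 1 new). Total picks: 4.

4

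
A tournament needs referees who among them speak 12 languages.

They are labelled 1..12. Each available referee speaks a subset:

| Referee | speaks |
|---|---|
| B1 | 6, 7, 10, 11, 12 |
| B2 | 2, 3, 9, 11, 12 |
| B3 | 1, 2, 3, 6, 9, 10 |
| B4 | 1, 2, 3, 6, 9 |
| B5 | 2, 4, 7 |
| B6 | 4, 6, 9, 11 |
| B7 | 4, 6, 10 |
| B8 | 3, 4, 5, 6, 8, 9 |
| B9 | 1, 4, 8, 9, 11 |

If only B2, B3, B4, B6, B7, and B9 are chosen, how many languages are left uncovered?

2

Union of B2, B3, B4, B6, B7, B9 = {1, 2, 3, 4, 6, 8, 9, 10, 11, 12}.
Not covered: 5, 7 — 2 languages.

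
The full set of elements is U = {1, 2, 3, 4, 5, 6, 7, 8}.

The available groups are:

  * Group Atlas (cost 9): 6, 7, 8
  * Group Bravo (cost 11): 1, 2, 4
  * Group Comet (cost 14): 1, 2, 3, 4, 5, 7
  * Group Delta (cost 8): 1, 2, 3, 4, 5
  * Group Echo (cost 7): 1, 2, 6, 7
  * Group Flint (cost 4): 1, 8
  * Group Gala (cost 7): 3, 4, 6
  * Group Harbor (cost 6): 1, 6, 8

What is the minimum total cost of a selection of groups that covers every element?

17

Atlas, Delta together cover every element (Atlas ∪ Delta = {1, 2, 3, 4, 5, 6, 7, 8}); total cost 9 + 8 = 17.
No covering selection has total cost below 17.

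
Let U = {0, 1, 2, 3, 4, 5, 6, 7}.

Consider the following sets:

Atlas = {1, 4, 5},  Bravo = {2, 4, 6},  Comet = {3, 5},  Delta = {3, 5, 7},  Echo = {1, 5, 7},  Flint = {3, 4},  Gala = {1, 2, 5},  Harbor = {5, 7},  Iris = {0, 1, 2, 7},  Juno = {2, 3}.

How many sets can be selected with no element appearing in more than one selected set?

2

Echo, Juno are pairwise disjoint (Echo={1,5,7}; Juno={2,3}).
Every remaining set overlaps one of these, and no 3 of the listed sets are pairwise disjoint, so 2 is the maximum.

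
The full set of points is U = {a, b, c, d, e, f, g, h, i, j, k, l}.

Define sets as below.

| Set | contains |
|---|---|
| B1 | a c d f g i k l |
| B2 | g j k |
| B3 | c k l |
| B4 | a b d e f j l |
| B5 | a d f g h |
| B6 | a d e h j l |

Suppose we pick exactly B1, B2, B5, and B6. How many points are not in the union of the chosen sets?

1

Union of B1, B2, B5, B6 = {a, c, d, e, f, g, h, i, j, k, l}.
Not covered: b — 1 point.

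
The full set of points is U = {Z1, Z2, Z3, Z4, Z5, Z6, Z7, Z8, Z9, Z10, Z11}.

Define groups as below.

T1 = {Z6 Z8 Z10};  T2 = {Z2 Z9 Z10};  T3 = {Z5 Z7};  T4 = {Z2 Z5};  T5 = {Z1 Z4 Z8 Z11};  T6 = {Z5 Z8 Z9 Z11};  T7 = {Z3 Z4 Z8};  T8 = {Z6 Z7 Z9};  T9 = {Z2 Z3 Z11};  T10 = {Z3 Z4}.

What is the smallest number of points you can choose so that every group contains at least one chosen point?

H = {Z2, Z4, Z5, Z6} meets every group (each contains at least one member of H), and |H| = 4.
No choice of 3 points meets every group, so 4 is the minimum.

4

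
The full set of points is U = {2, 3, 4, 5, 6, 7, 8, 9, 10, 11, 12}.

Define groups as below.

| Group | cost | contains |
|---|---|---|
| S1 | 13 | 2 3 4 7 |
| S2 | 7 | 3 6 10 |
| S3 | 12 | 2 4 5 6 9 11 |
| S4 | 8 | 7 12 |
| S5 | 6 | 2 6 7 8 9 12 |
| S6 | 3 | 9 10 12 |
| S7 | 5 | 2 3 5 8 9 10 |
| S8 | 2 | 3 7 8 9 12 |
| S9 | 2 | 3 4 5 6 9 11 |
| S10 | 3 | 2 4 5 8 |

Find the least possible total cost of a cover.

S7, S8, S9 together cover every point (S7 ∪ S8 ∪ S9 = {2, 3, 4, 5, 6, 7, 8, 9, 10, 11, 12}); total cost 5 + 2 + 2 = 9.
No covering selection has total cost below 9.

9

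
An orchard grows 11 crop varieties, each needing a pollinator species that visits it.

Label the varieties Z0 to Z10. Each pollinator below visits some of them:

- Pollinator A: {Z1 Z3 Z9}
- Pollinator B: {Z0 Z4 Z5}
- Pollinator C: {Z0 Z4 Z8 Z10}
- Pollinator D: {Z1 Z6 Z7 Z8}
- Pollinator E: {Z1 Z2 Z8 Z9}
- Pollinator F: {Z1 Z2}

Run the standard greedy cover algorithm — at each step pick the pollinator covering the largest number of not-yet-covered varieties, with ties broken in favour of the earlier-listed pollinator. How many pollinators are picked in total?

5

Greedy: pick C (covers 4 new) → pick A (covers 3 new) → pick D (covers 2 new) → pick B (covers 1 new) → pick E (covers 1 new). Total picks: 5.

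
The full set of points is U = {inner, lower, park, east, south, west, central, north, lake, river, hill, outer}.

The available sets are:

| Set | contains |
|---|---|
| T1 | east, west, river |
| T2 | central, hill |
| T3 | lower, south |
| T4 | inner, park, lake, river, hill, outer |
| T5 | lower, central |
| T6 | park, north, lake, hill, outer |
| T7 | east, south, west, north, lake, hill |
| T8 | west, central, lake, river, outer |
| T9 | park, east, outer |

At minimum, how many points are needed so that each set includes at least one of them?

4

The 4 points {lower, east, river, hill} hit every set.
No choice of 3 points meets every set, so 4 is the minimum.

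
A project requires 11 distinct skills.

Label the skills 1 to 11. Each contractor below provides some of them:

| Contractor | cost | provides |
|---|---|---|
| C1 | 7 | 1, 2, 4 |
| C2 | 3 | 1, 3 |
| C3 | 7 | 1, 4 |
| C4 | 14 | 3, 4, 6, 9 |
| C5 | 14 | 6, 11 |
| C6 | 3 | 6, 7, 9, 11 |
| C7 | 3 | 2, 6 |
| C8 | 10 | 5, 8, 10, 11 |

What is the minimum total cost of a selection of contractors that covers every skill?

C1, C2, C6, C8 together cover every skill (C1 ∪ C2 ∪ C6 ∪ C8 = {1, 2, 3, 4, 5, 6, 7, 8, 9, 10, 11}); total cost 7 + 3 + 3 + 10 = 23.
The greedy pick C6, C2, C7, C8, C1 costs 26; no covering selection beats 23.

23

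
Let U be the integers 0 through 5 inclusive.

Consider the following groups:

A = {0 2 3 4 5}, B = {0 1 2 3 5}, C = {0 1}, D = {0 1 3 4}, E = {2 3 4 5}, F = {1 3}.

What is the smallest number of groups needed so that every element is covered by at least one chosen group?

D and E together: D ∪ E = {0, 1, 2, 3, 4, 5} — every element is covered.
No single group has all 6 elements (the largest, A, has 5), so 2 is optimal.

2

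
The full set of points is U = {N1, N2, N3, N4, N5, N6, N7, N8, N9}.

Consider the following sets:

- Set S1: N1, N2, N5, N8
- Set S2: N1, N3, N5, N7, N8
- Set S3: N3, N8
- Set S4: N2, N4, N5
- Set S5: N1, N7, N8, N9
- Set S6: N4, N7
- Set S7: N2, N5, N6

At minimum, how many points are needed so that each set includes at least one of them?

Take H = {N4, N6, N8}. Each listed set contains at least one of these, so H is a hitting set of size 3.
The sets S3, S6, S7 are pairwise disjoint, so any hitting set needs a separate point for each — at least 3. Hence 3 is optimal.

3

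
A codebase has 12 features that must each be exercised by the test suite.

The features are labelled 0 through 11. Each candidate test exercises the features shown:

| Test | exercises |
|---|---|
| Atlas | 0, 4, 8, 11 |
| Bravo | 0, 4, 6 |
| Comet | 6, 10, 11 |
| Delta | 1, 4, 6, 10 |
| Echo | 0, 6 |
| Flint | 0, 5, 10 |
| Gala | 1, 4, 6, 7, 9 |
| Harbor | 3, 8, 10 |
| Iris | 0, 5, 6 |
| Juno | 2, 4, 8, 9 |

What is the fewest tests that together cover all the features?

Take {Comet, Flint, Gala, Harbor, Juno}. Their union is {0, 1, 2, 3, 4, 5, 6, 7, 8, 9, 10, 11}, which is all 12 features.
No 4 of the 10 tests cover everything (all 210 combinations miss at least one feature), so 5 is optimal.

5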